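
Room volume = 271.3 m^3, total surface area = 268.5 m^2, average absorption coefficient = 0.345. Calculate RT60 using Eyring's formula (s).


Given values:
  V = 271.3 m^3, S = 268.5 m^2, alpha = 0.345
Formula: RT60 = 0.161 * V / (-S * ln(1 - alpha))
Compute ln(1 - 0.345) = ln(0.655) = -0.42312
Denominator: -268.5 * -0.42312 = 113.6077
Numerator: 0.161 * 271.3 = 43.6793
RT60 = 43.6793 / 113.6077 = 0.384

0.384 s


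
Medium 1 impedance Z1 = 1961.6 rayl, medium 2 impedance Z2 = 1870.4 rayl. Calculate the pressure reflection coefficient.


Given values:
  Z1 = 1961.6 rayl, Z2 = 1870.4 rayl
Formula: R = (Z2 - Z1) / (Z2 + Z1)
Numerator: Z2 - Z1 = 1870.4 - 1961.6 = -91.2
Denominator: Z2 + Z1 = 1870.4 + 1961.6 = 3832.0
R = -91.2 / 3832.0 = -0.0238

-0.0238


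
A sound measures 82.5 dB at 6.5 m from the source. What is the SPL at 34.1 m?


Given values:
  SPL1 = 82.5 dB, r1 = 6.5 m, r2 = 34.1 m
Formula: SPL2 = SPL1 - 20 * log10(r2 / r1)
Compute ratio: r2 / r1 = 34.1 / 6.5 = 5.2462
Compute log10: log10(5.2462) = 0.719845
Compute drop: 20 * 0.719845 = 14.3969
SPL2 = 82.5 - 14.3969 = 68.1

68.1 dB


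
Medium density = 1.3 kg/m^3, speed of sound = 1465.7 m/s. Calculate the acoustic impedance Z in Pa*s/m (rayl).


Given values:
  rho = 1.3 kg/m^3
  c = 1465.7 m/s
Formula: Z = rho * c
Z = 1.3 * 1465.7
Z = 1905.41

1905.41 rayl


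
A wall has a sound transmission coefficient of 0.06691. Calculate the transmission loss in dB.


Given values:
  tau = 0.06691
Formula: TL = 10 * log10(1 / tau)
Compute 1 / tau = 1 / 0.06691 = 14.9454
Compute log10(14.9454) = 1.174508
TL = 10 * 1.174508 = 11.75

11.75 dB


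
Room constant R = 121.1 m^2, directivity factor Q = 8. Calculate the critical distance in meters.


Given values:
  R = 121.1 m^2, Q = 8
Formula: d_c = 0.141 * sqrt(Q * R)
Compute Q * R = 8 * 121.1 = 968.8
Compute sqrt(968.8) = 31.1256
d_c = 0.141 * 31.1256 = 4.389

4.389 m


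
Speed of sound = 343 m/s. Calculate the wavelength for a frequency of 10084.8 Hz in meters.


Given values:
  c = 343 m/s, f = 10084.8 Hz
Formula: lambda = c / f
lambda = 343 / 10084.8
lambda = 0.034

0.034 m


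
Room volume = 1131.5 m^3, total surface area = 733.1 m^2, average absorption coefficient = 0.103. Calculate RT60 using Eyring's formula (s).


Given values:
  V = 1131.5 m^3, S = 733.1 m^2, alpha = 0.103
Formula: RT60 = 0.161 * V / (-S * ln(1 - alpha))
Compute ln(1 - 0.103) = ln(0.897) = -0.108699
Denominator: -733.1 * -0.108699 = 79.6872
Numerator: 0.161 * 1131.5 = 182.1715
RT60 = 182.1715 / 79.6872 = 2.286

2.286 s


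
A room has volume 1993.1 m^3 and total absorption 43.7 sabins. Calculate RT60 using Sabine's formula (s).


Given values:
  V = 1993.1 m^3
  A = 43.7 sabins
Formula: RT60 = 0.161 * V / A
Numerator: 0.161 * 1993.1 = 320.8891
RT60 = 320.8891 / 43.7 = 7.343

7.343 s


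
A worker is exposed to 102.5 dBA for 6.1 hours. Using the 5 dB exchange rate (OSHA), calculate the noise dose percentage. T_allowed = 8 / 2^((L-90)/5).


Given values:
  L = 102.5 dBA, T = 6.1 hours
Formula: T_allowed = 8 / 2^((L - 90) / 5)
Compute exponent: (102.5 - 90) / 5 = 2.5
Compute 2^(2.5) = 5.656854
T_allowed = 8 / 5.656854 = 1.414214 hours
Dose = (T / T_allowed) * 100
Dose = (6.1 / 1.414214) * 100 = 431.34

431.34 %


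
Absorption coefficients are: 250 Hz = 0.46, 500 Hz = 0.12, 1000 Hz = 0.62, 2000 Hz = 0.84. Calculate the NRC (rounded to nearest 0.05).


Given values:
  a_250 = 0.46, a_500 = 0.12
  a_1000 = 0.62, a_2000 = 0.84
Formula: NRC = (a250 + a500 + a1000 + a2000) / 4
Sum = 0.46 + 0.12 + 0.62 + 0.84 = 2.04
NRC = 2.04 / 4 = 0.51
Rounded to nearest 0.05: 0.5

0.5


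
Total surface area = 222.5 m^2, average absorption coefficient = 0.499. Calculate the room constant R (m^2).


Given values:
  S = 222.5 m^2, alpha = 0.499
Formula: R = S * alpha / (1 - alpha)
Numerator: 222.5 * 0.499 = 111.0275
Denominator: 1 - 0.499 = 0.501
R = 111.0275 / 0.501 = 221.61

221.61 m^2


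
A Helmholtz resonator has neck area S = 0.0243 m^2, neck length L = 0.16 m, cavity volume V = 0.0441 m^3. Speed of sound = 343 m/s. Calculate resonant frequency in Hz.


Given values:
  S = 0.0243 m^2, L = 0.16 m, V = 0.0441 m^3, c = 343 m/s
Formula: f = (c / (2*pi)) * sqrt(S / (V * L))
Compute V * L = 0.0441 * 0.16 = 0.007056
Compute S / (V * L) = 0.0243 / 0.007056 = 3.4439
Compute sqrt(3.4439) = 1.855775
Compute c / (2*pi) = 343 / 6.283185 = 54.590148
f = 54.590148 * 1.855775 = 101.31

101.31 Hz


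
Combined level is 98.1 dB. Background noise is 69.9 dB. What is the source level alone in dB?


Given values:
  L_total = 98.1 dB, L_bg = 69.9 dB
Formula: L_source = 10 * log10(10^(L_total/10) - 10^(L_bg/10))
Convert to linear:
  10^(98.1/10) = 6456542290.3465
  10^(69.9/10) = 9772372.2096
Difference: 6456542290.3465 - 9772372.2096 = 6446769918.1369
L_source = 10 * log10(6446769918.1369) = 98.09

98.09 dB


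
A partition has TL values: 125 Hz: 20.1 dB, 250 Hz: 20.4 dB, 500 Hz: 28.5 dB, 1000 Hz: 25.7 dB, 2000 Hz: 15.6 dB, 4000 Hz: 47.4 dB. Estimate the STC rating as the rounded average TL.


Given TL values at each frequency:
  125 Hz: 20.1 dB
  250 Hz: 20.4 dB
  500 Hz: 28.5 dB
  1000 Hz: 25.7 dB
  2000 Hz: 15.6 dB
  4000 Hz: 47.4 dB
Formula: STC ~ round(average of TL values)
Sum = 20.1 + 20.4 + 28.5 + 25.7 + 15.6 + 47.4 = 157.7
Average = 157.7 / 6 = 26.28
Rounded: 26

26


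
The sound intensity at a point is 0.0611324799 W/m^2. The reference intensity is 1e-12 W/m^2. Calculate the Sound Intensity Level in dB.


Given values:
  I = 0.0611324799 W/m^2
  I_ref = 1e-12 W/m^2
Formula: SIL = 10 * log10(I / I_ref)
Compute ratio: I / I_ref = 61132479900
Compute log10: log10(61132479900) = 10.786272
Multiply: SIL = 10 * 10.786272 = 107.86

107.86 dB


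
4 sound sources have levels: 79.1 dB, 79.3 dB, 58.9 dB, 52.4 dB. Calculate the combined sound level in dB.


Formula: L_total = 10 * log10( sum(10^(Li/10)) )
  Source 1: 10^(79.1/10) = 81283051.6164
  Source 2: 10^(79.3/10) = 85113803.8202
  Source 3: 10^(58.9/10) = 776247.1166
  Source 4: 10^(52.4/10) = 173780.0829
Sum of linear values = 167346882.6361
L_total = 10 * log10(167346882.6361) = 82.24

82.24 dB


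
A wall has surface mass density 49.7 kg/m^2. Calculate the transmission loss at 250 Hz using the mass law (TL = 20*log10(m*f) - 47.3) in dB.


Given values:
  m = 49.7 kg/m^2, f = 250 Hz
Formula: TL = 20 * log10(m * f) - 47.3
Compute m * f = 49.7 * 250 = 12425.0
Compute log10(12425.0) = 4.094296
Compute 20 * 4.094296 = 81.8859
TL = 81.8859 - 47.3 = 34.59

34.59 dB


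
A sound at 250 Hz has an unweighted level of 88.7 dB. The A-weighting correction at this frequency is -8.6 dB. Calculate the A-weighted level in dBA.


Given values:
  SPL = 88.7 dB
  A-weighting at 250 Hz = -8.6 dB
Formula: L_A = SPL + A_weight
L_A = 88.7 + (-8.6)
L_A = 80.1

80.1 dBA


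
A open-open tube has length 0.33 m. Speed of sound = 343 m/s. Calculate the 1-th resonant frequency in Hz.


Given values:
  Tube type: open-open, L = 0.33 m, c = 343 m/s, n = 1
Formula: f_n = n * c / (2 * L)
Compute 2 * L = 2 * 0.33 = 0.66
f = 1 * 343 / 0.66
f = 519.7

519.7 Hz


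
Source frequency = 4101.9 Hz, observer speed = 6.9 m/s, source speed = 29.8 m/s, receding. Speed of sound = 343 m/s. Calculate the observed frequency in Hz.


Given values:
  f_s = 4101.9 Hz, v_o = 6.9 m/s, v_s = 29.8 m/s
  Direction: receding
Formula: f_o = f_s * (c - v_o) / (c + v_s)
Numerator: c - v_o = 343 - 6.9 = 336.1
Denominator: c + v_s = 343 + 29.8 = 372.8
f_o = 4101.9 * 336.1 / 372.8 = 3698.09

3698.09 Hz


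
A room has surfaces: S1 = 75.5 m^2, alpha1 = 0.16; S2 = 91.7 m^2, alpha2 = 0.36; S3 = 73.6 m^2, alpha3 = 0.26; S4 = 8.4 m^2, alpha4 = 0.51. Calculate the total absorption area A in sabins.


Given surfaces:
  Surface 1: 75.5 * 0.16 = 12.08
  Surface 2: 91.7 * 0.36 = 33.012
  Surface 3: 73.6 * 0.26 = 19.136
  Surface 4: 8.4 * 0.51 = 4.284
Formula: A = sum(Si * alpha_i)
A = 12.08 + 33.012 + 19.136 + 4.284
A = 68.51

68.51 sabins


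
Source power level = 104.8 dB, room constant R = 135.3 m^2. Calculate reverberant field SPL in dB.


Given values:
  Lw = 104.8 dB, R = 135.3 m^2
Formula: SPL = Lw + 10 * log10(4 / R)
Compute 4 / R = 4 / 135.3 = 0.029564
Compute 10 * log10(0.029564) = -15.2924
SPL = 104.8 + (-15.2924) = 89.51

89.51 dB


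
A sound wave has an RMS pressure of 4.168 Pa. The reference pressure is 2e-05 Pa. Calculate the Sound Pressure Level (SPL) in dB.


Given values:
  p = 4.168 Pa
  p_ref = 2e-05 Pa
Formula: SPL = 20 * log10(p / p_ref)
Compute ratio: p / p_ref = 4.168 / 2e-05 = 208400
Compute log10: log10(208400) = 5.318898
Multiply: SPL = 20 * 5.318898 = 106.38

106.38 dB


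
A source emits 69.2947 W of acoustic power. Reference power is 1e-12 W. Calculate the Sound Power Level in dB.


Given values:
  W = 69.2947 W
  W_ref = 1e-12 W
Formula: SWL = 10 * log10(W / W_ref)
Compute ratio: W / W_ref = 69294700000000
Compute log10: log10(69294700000000) = 13.8407
Multiply: SWL = 10 * 13.8407 = 138.41

138.41 dB


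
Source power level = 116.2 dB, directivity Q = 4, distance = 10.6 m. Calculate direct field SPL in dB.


Given values:
  Lw = 116.2 dB, Q = 4, r = 10.6 m
Formula: SPL = Lw + 10 * log10(Q / (4 * pi * r^2))
Compute 4 * pi * r^2 = 4 * pi * 10.6^2 = 1411.9574
Compute Q / denom = 4 / 1411.9574 = 0.00283295
Compute 10 * log10(0.00283295) = -25.4776
SPL = 116.2 + (-25.4776) = 90.72

90.72 dB


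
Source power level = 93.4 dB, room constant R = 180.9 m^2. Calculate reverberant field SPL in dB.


Given values:
  Lw = 93.4 dB, R = 180.9 m^2
Formula: SPL = Lw + 10 * log10(4 / R)
Compute 4 / R = 4 / 180.9 = 0.022112
Compute 10 * log10(0.022112) = -16.5537
SPL = 93.4 + (-16.5537) = 76.85

76.85 dB


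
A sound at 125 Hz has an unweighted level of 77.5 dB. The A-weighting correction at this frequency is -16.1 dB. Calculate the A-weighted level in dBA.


Given values:
  SPL = 77.5 dB
  A-weighting at 125 Hz = -16.1 dB
Formula: L_A = SPL + A_weight
L_A = 77.5 + (-16.1)
L_A = 61.4

61.4 dBA


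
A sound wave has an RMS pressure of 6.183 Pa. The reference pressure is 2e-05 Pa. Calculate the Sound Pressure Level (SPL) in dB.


Given values:
  p = 6.183 Pa
  p_ref = 2e-05 Pa
Formula: SPL = 20 * log10(p / p_ref)
Compute ratio: p / p_ref = 6.183 / 2e-05 = 309150
Compute log10: log10(309150) = 5.490169
Multiply: SPL = 20 * 5.490169 = 109.8

109.8 dB


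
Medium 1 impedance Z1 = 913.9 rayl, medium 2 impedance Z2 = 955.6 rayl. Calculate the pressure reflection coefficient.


Given values:
  Z1 = 913.9 rayl, Z2 = 955.6 rayl
Formula: R = (Z2 - Z1) / (Z2 + Z1)
Numerator: Z2 - Z1 = 955.6 - 913.9 = 41.7
Denominator: Z2 + Z1 = 955.6 + 913.9 = 1869.5
R = 41.7 / 1869.5 = 0.0223

0.0223


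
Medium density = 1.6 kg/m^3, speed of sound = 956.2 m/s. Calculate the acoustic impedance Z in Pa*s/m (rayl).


Given values:
  rho = 1.6 kg/m^3
  c = 956.2 m/s
Formula: Z = rho * c
Z = 1.6 * 956.2
Z = 1529.92

1529.92 rayl


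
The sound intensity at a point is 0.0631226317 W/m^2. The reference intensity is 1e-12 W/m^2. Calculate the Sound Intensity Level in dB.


Given values:
  I = 0.0631226317 W/m^2
  I_ref = 1e-12 W/m^2
Formula: SIL = 10 * log10(I / I_ref)
Compute ratio: I / I_ref = 63122631700
Compute log10: log10(63122631700) = 10.800185
Multiply: SIL = 10 * 10.800185 = 108.0

108.0 dB


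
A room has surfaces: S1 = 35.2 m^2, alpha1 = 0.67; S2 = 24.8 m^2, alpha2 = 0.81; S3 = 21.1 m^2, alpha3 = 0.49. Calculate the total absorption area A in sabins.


Given surfaces:
  Surface 1: 35.2 * 0.67 = 23.584
  Surface 2: 24.8 * 0.81 = 20.088
  Surface 3: 21.1 * 0.49 = 10.339
Formula: A = sum(Si * alpha_i)
A = 23.584 + 20.088 + 10.339
A = 54.01

54.01 sabins


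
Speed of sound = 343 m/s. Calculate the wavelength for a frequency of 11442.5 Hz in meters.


Given values:
  c = 343 m/s, f = 11442.5 Hz
Formula: lambda = c / f
lambda = 343 / 11442.5
lambda = 0.03

0.03 m


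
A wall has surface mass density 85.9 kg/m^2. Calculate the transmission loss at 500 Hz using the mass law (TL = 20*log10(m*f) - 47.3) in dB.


Given values:
  m = 85.9 kg/m^2, f = 500 Hz
Formula: TL = 20 * log10(m * f) - 47.3
Compute m * f = 85.9 * 500 = 42950.0
Compute log10(42950.0) = 4.632963
Compute 20 * 4.632963 = 92.6593
TL = 92.6593 - 47.3 = 45.36

45.36 dB


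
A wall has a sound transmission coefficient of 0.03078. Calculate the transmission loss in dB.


Given values:
  tau = 0.03078
Formula: TL = 10 * log10(1 / tau)
Compute 1 / tau = 1 / 0.03078 = 32.4886
Compute log10(32.4886) = 1.511731
TL = 10 * 1.511731 = 15.12

15.12 dB


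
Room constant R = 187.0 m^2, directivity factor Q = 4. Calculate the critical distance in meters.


Given values:
  R = 187.0 m^2, Q = 4
Formula: d_c = 0.141 * sqrt(Q * R)
Compute Q * R = 4 * 187.0 = 748.0
Compute sqrt(748.0) = 27.3496
d_c = 0.141 * 27.3496 = 3.856

3.856 m


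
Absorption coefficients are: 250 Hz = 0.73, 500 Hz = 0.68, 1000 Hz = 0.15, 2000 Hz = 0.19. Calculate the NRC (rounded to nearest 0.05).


Given values:
  a_250 = 0.73, a_500 = 0.68
  a_1000 = 0.15, a_2000 = 0.19
Formula: NRC = (a250 + a500 + a1000 + a2000) / 4
Sum = 0.73 + 0.68 + 0.15 + 0.19 = 1.75
NRC = 1.75 / 4 = 0.4375
Rounded to nearest 0.05: 0.45

0.45


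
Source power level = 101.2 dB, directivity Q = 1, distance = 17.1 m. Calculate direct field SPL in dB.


Given values:
  Lw = 101.2 dB, Q = 1, r = 17.1 m
Formula: SPL = Lw + 10 * log10(Q / (4 * pi * r^2))
Compute 4 * pi * r^2 = 4 * pi * 17.1^2 = 3674.5324
Compute Q / denom = 1 / 3674.5324 = 0.00027214
Compute 10 * log10(0.00027214) = -35.6521
SPL = 101.2 + (-35.6521) = 65.55

65.55 dB


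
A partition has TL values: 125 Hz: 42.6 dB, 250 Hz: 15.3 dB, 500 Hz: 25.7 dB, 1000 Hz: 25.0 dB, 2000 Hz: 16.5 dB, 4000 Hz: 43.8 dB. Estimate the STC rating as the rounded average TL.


Given TL values at each frequency:
  125 Hz: 42.6 dB
  250 Hz: 15.3 dB
  500 Hz: 25.7 dB
  1000 Hz: 25.0 dB
  2000 Hz: 16.5 dB
  4000 Hz: 43.8 dB
Formula: STC ~ round(average of TL values)
Sum = 42.6 + 15.3 + 25.7 + 25.0 + 16.5 + 43.8 = 168.9
Average = 168.9 / 6 = 28.15
Rounded: 28

28


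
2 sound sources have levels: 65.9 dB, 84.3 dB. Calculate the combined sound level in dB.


Formula: L_total = 10 * log10( sum(10^(Li/10)) )
  Source 1: 10^(65.9/10) = 3890451.4499
  Source 2: 10^(84.3/10) = 269153480.3927
Sum of linear values = 273043931.8426
L_total = 10 * log10(273043931.8426) = 84.36

84.36 dB


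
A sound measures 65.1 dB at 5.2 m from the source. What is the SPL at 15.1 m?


Given values:
  SPL1 = 65.1 dB, r1 = 5.2 m, r2 = 15.1 m
Formula: SPL2 = SPL1 - 20 * log10(r2 / r1)
Compute ratio: r2 / r1 = 15.1 / 5.2 = 2.9038
Compute log10: log10(2.9038) = 0.462967
Compute drop: 20 * 0.462967 = 9.2593
SPL2 = 65.1 - 9.2593 = 55.84

55.84 dB


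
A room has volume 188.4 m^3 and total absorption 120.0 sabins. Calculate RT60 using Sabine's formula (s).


Given values:
  V = 188.4 m^3
  A = 120.0 sabins
Formula: RT60 = 0.161 * V / A
Numerator: 0.161 * 188.4 = 30.3324
RT60 = 30.3324 / 120.0 = 0.253

0.253 s


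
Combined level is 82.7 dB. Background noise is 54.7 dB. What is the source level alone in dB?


Given values:
  L_total = 82.7 dB, L_bg = 54.7 dB
Formula: L_source = 10 * log10(10^(L_total/10) - 10^(L_bg/10))
Convert to linear:
  10^(82.7/10) = 186208713.6663
  10^(54.7/10) = 295120.9227
Difference: 186208713.6663 - 295120.9227 = 185913592.7436
L_source = 10 * log10(185913592.7436) = 82.69

82.69 dB


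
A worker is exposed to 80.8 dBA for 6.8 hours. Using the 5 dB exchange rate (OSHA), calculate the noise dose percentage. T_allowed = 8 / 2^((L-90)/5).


Given values:
  L = 80.8 dBA, T = 6.8 hours
Formula: T_allowed = 8 / 2^((L - 90) / 5)
Compute exponent: (80.8 - 90) / 5 = -1.84
Compute 2^(-1.84) = 0.279322
T_allowed = 8 / 0.279322 = 28.64078 hours
Dose = (T / T_allowed) * 100
Dose = (6.8 / 28.64078) * 100 = 23.74

23.74 %


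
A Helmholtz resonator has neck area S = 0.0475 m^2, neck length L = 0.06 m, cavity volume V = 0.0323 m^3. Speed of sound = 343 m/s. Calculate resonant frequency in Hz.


Given values:
  S = 0.0475 m^2, L = 0.06 m, V = 0.0323 m^3, c = 343 m/s
Formula: f = (c / (2*pi)) * sqrt(S / (V * L))
Compute V * L = 0.0323 * 0.06 = 0.001938
Compute S / (V * L) = 0.0475 / 0.001938 = 24.5098
Compute sqrt(24.5098) = 4.950737
Compute c / (2*pi) = 343 / 6.283185 = 54.590148
f = 54.590148 * 4.950737 = 270.26

270.26 Hz


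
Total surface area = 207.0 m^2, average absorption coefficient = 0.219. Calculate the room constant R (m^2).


Given values:
  S = 207.0 m^2, alpha = 0.219
Formula: R = S * alpha / (1 - alpha)
Numerator: 207.0 * 0.219 = 45.333
Denominator: 1 - 0.219 = 0.781
R = 45.333 / 0.781 = 58.04

58.04 m^2


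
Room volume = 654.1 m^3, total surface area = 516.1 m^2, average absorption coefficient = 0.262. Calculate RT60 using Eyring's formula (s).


Given values:
  V = 654.1 m^3, S = 516.1 m^2, alpha = 0.262
Formula: RT60 = 0.161 * V / (-S * ln(1 - alpha))
Compute ln(1 - 0.262) = ln(0.738) = -0.303811
Denominator: -516.1 * -0.303811 = 156.7969
Numerator: 0.161 * 654.1 = 105.3101
RT60 = 105.3101 / 156.7969 = 0.672

0.672 s


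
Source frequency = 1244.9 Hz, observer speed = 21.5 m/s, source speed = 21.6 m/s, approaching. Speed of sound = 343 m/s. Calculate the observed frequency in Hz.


Given values:
  f_s = 1244.9 Hz, v_o = 21.5 m/s, v_s = 21.6 m/s
  Direction: approaching
Formula: f_o = f_s * (c + v_o) / (c - v_s)
Numerator: c + v_o = 343 + 21.5 = 364.5
Denominator: c - v_s = 343 - 21.6 = 321.4
f_o = 1244.9 * 364.5 / 321.4 = 1411.84

1411.84 Hz


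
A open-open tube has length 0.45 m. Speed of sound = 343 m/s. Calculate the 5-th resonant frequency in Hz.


Given values:
  Tube type: open-open, L = 0.45 m, c = 343 m/s, n = 5
Formula: f_n = n * c / (2 * L)
Compute 2 * L = 2 * 0.45 = 0.9
f = 5 * 343 / 0.9
f = 1905.56

1905.56 Hz


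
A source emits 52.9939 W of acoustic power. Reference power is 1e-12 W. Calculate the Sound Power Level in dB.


Given values:
  W = 52.9939 W
  W_ref = 1e-12 W
Formula: SWL = 10 * log10(W / W_ref)
Compute ratio: W / W_ref = 52993900000000
Compute log10: log10(52993900000000) = 13.724226
Multiply: SWL = 10 * 13.724226 = 137.24

137.24 dB


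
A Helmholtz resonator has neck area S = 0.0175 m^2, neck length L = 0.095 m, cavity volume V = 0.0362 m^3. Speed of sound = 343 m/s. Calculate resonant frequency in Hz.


Given values:
  S = 0.0175 m^2, L = 0.095 m, V = 0.0362 m^3, c = 343 m/s
Formula: f = (c / (2*pi)) * sqrt(S / (V * L))
Compute V * L = 0.0362 * 0.095 = 0.003439
Compute S / (V * L) = 0.0175 / 0.003439 = 5.0887
Compute sqrt(5.0887) = 2.255815
Compute c / (2*pi) = 343 / 6.283185 = 54.590148
f = 54.590148 * 2.255815 = 123.15

123.15 Hz


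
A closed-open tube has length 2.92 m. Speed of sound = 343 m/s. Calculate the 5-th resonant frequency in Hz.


Given values:
  Tube type: closed-open, L = 2.92 m, c = 343 m/s, n = 5
Formula: f_n = (2n - 1) * c / (4 * L)
Compute 2n - 1 = 2*5 - 1 = 9
Compute 4 * L = 4 * 2.92 = 11.68
f = 9 * 343 / 11.68
f = 264.3

264.3 Hz


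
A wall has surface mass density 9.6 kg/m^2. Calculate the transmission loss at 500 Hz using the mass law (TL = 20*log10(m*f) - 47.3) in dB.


Given values:
  m = 9.6 kg/m^2, f = 500 Hz
Formula: TL = 20 * log10(m * f) - 47.3
Compute m * f = 9.6 * 500 = 4800.0
Compute log10(4800.0) = 3.681241
Compute 20 * 3.681241 = 73.6248
TL = 73.6248 - 47.3 = 26.32

26.32 dB


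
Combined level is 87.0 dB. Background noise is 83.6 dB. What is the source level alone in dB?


Given values:
  L_total = 87.0 dB, L_bg = 83.6 dB
Formula: L_source = 10 * log10(10^(L_total/10) - 10^(L_bg/10))
Convert to linear:
  10^(87.0/10) = 501187233.6273
  10^(83.6/10) = 229086765.2768
Difference: 501187233.6273 - 229086765.2768 = 272100468.3505
L_source = 10 * log10(272100468.3505) = 84.35

84.35 dB


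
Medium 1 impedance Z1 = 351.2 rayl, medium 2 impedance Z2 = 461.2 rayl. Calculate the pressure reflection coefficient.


Given values:
  Z1 = 351.2 rayl, Z2 = 461.2 rayl
Formula: R = (Z2 - Z1) / (Z2 + Z1)
Numerator: Z2 - Z1 = 461.2 - 351.2 = 110.0
Denominator: Z2 + Z1 = 461.2 + 351.2 = 812.4
R = 110.0 / 812.4 = 0.1354

0.1354


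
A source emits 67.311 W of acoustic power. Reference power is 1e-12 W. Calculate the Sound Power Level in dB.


Given values:
  W = 67.311 W
  W_ref = 1e-12 W
Formula: SWL = 10 * log10(W / W_ref)
Compute ratio: W / W_ref = 67311000000000
Compute log10: log10(67311000000000) = 13.828086
Multiply: SWL = 10 * 13.828086 = 138.28

138.28 dB


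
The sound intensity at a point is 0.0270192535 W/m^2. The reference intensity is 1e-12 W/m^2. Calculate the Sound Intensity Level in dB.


Given values:
  I = 0.0270192535 W/m^2
  I_ref = 1e-12 W/m^2
Formula: SIL = 10 * log10(I / I_ref)
Compute ratio: I / I_ref = 27019253500
Compute log10: log10(27019253500) = 10.431673
Multiply: SIL = 10 * 10.431673 = 104.32

104.32 dB


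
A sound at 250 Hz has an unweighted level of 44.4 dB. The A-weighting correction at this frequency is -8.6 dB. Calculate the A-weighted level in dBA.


Given values:
  SPL = 44.4 dB
  A-weighting at 250 Hz = -8.6 dB
Formula: L_A = SPL + A_weight
L_A = 44.4 + (-8.6)
L_A = 35.8

35.8 dBA


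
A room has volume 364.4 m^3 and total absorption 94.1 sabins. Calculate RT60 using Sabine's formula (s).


Given values:
  V = 364.4 m^3
  A = 94.1 sabins
Formula: RT60 = 0.161 * V / A
Numerator: 0.161 * 364.4 = 58.6684
RT60 = 58.6684 / 94.1 = 0.623

0.623 s


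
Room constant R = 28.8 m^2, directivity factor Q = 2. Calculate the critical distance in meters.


Given values:
  R = 28.8 m^2, Q = 2
Formula: d_c = 0.141 * sqrt(Q * R)
Compute Q * R = 2 * 28.8 = 57.6
Compute sqrt(57.6) = 7.5895
d_c = 0.141 * 7.5895 = 1.07

1.07 m


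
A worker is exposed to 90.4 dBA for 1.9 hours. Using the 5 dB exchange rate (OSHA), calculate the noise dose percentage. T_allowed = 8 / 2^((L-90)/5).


Given values:
  L = 90.4 dBA, T = 1.9 hours
Formula: T_allowed = 8 / 2^((L - 90) / 5)
Compute exponent: (90.4 - 90) / 5 = 0.08
Compute 2^(0.08) = 1.057018
T_allowed = 8 / 1.057018 = 7.568461 hours
Dose = (T / T_allowed) * 100
Dose = (1.9 / 7.568461) * 100 = 25.1

25.1 %


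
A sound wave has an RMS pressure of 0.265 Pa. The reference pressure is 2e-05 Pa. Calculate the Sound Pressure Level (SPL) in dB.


Given values:
  p = 0.265 Pa
  p_ref = 2e-05 Pa
Formula: SPL = 20 * log10(p / p_ref)
Compute ratio: p / p_ref = 0.265 / 2e-05 = 13250
Compute log10: log10(13250) = 4.122216
Multiply: SPL = 20 * 4.122216 = 82.44

82.44 dB


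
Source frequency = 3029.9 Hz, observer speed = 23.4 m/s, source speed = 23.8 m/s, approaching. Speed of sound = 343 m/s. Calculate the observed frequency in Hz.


Given values:
  f_s = 3029.9 Hz, v_o = 23.4 m/s, v_s = 23.8 m/s
  Direction: approaching
Formula: f_o = f_s * (c + v_o) / (c - v_s)
Numerator: c + v_o = 343 + 23.4 = 366.4
Denominator: c - v_s = 343 - 23.8 = 319.2
f_o = 3029.9 * 366.4 / 319.2 = 3477.93

3477.93 Hz


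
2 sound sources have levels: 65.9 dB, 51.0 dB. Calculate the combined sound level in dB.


Formula: L_total = 10 * log10( sum(10^(Li/10)) )
  Source 1: 10^(65.9/10) = 3890451.4499
  Source 2: 10^(51.0/10) = 125892.5412
Sum of linear values = 4016343.9911
L_total = 10 * log10(4016343.9911) = 66.04

66.04 dB


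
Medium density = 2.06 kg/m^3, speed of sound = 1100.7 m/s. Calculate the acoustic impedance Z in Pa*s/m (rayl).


Given values:
  rho = 2.06 kg/m^3
  c = 1100.7 m/s
Formula: Z = rho * c
Z = 2.06 * 1100.7
Z = 2267.44

2267.44 rayl


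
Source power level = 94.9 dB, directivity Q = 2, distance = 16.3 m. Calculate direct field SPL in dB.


Given values:
  Lw = 94.9 dB, Q = 2, r = 16.3 m
Formula: SPL = Lw + 10 * log10(Q / (4 * pi * r^2))
Compute 4 * pi * r^2 = 4 * pi * 16.3^2 = 3338.759
Compute Q / denom = 2 / 3338.759 = 0.00059902
Compute 10 * log10(0.00059902) = -32.2256
SPL = 94.9 + (-32.2256) = 62.67

62.67 dB


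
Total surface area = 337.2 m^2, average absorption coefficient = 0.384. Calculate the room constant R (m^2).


Given values:
  S = 337.2 m^2, alpha = 0.384
Formula: R = S * alpha / (1 - alpha)
Numerator: 337.2 * 0.384 = 129.4848
Denominator: 1 - 0.384 = 0.616
R = 129.4848 / 0.616 = 210.2

210.2 m^2


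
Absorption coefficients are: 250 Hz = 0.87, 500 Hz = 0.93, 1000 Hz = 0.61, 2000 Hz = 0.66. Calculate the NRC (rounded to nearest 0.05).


Given values:
  a_250 = 0.87, a_500 = 0.93
  a_1000 = 0.61, a_2000 = 0.66
Formula: NRC = (a250 + a500 + a1000 + a2000) / 4
Sum = 0.87 + 0.93 + 0.61 + 0.66 = 3.07
NRC = 3.07 / 4 = 0.7675
Rounded to nearest 0.05: 0.75

0.75


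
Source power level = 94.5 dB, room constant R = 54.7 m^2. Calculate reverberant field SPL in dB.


Given values:
  Lw = 94.5 dB, R = 54.7 m^2
Formula: SPL = Lw + 10 * log10(4 / R)
Compute 4 / R = 4 / 54.7 = 0.073126
Compute 10 * log10(0.073126) = -11.3593
SPL = 94.5 + (-11.3593) = 83.14

83.14 dB


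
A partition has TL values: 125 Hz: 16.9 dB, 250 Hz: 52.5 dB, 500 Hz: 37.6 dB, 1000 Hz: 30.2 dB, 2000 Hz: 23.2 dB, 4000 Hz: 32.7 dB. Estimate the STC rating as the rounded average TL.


Given TL values at each frequency:
  125 Hz: 16.9 dB
  250 Hz: 52.5 dB
  500 Hz: 37.6 dB
  1000 Hz: 30.2 dB
  2000 Hz: 23.2 dB
  4000 Hz: 32.7 dB
Formula: STC ~ round(average of TL values)
Sum = 16.9 + 52.5 + 37.6 + 30.2 + 23.2 + 32.7 = 193.1
Average = 193.1 / 6 = 32.18
Rounded: 32

32


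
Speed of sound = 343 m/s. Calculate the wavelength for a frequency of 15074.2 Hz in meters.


Given values:
  c = 343 m/s, f = 15074.2 Hz
Formula: lambda = c / f
lambda = 343 / 15074.2
lambda = 0.0228

0.0228 m


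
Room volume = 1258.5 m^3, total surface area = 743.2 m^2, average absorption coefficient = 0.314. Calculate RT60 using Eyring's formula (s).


Given values:
  V = 1258.5 m^3, S = 743.2 m^2, alpha = 0.314
Formula: RT60 = 0.161 * V / (-S * ln(1 - alpha))
Compute ln(1 - 0.314) = ln(0.686) = -0.376878
Denominator: -743.2 * -0.376878 = 280.0957
Numerator: 0.161 * 1258.5 = 202.6185
RT60 = 202.6185 / 280.0957 = 0.723

0.723 s


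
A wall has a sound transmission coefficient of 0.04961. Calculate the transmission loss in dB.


Given values:
  tau = 0.04961
Formula: TL = 10 * log10(1 / tau)
Compute 1 / tau = 1 / 0.04961 = 20.1572
Compute log10(20.1572) = 1.30443
TL = 10 * 1.30443 = 13.04

13.04 dB


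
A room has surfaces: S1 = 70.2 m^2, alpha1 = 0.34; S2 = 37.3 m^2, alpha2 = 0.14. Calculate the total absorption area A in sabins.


Given surfaces:
  Surface 1: 70.2 * 0.34 = 23.868
  Surface 2: 37.3 * 0.14 = 5.222
Formula: A = sum(Si * alpha_i)
A = 23.868 + 5.222
A = 29.09

29.09 sabins


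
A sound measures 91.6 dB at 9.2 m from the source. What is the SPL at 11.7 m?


Given values:
  SPL1 = 91.6 dB, r1 = 9.2 m, r2 = 11.7 m
Formula: SPL2 = SPL1 - 20 * log10(r2 / r1)
Compute ratio: r2 / r1 = 11.7 / 9.2 = 1.2717
Compute log10: log10(1.2717) = 0.104385
Compute drop: 20 * 0.104385 = 2.0877
SPL2 = 91.6 - 2.0877 = 89.51

89.51 dB


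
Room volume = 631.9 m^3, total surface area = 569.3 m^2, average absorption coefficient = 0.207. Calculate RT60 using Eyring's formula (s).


Given values:
  V = 631.9 m^3, S = 569.3 m^2, alpha = 0.207
Formula: RT60 = 0.161 * V / (-S * ln(1 - alpha))
Compute ln(1 - 0.207) = ln(0.793) = -0.231932
Denominator: -569.3 * -0.231932 = 132.0389
Numerator: 0.161 * 631.9 = 101.7359
RT60 = 101.7359 / 132.0389 = 0.77

0.77 s


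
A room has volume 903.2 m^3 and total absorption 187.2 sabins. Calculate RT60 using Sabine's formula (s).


Given values:
  V = 903.2 m^3
  A = 187.2 sabins
Formula: RT60 = 0.161 * V / A
Numerator: 0.161 * 903.2 = 145.4152
RT60 = 145.4152 / 187.2 = 0.777

0.777 s


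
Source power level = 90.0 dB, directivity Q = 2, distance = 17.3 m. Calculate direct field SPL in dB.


Given values:
  Lw = 90.0 dB, Q = 2, r = 17.3 m
Formula: SPL = Lw + 10 * log10(Q / (4 * pi * r^2))
Compute 4 * pi * r^2 = 4 * pi * 17.3^2 = 3760.9891
Compute Q / denom = 2 / 3760.9891 = 0.00053178
Compute 10 * log10(0.00053178) = -32.7427
SPL = 90.0 + (-32.7427) = 57.26

57.26 dB


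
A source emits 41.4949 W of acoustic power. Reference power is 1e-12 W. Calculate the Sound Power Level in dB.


Given values:
  W = 41.4949 W
  W_ref = 1e-12 W
Formula: SWL = 10 * log10(W / W_ref)
Compute ratio: W / W_ref = 41494900000000
Compute log10: log10(41494900000000) = 13.617995
Multiply: SWL = 10 * 13.617995 = 136.18

136.18 dB


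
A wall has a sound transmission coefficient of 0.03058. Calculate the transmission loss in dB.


Given values:
  tau = 0.03058
Formula: TL = 10 * log10(1 / tau)
Compute 1 / tau = 1 / 0.03058 = 32.7011
Compute log10(32.7011) = 1.514562
TL = 10 * 1.514562 = 15.15

15.15 dB


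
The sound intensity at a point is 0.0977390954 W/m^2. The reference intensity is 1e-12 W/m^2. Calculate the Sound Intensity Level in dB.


Given values:
  I = 0.0977390954 W/m^2
  I_ref = 1e-12 W/m^2
Formula: SIL = 10 * log10(I / I_ref)
Compute ratio: I / I_ref = 97739095400
Compute log10: log10(97739095400) = 10.990068
Multiply: SIL = 10 * 10.990068 = 109.9

109.9 dB


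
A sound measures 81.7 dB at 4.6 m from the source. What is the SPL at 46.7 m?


Given values:
  SPL1 = 81.7 dB, r1 = 4.6 m, r2 = 46.7 m
Formula: SPL2 = SPL1 - 20 * log10(r2 / r1)
Compute ratio: r2 / r1 = 46.7 / 4.6 = 10.1522
Compute log10: log10(10.1522) = 1.00656
Compute drop: 20 * 1.00656 = 20.1312
SPL2 = 81.7 - 20.1312 = 61.57

61.57 dB


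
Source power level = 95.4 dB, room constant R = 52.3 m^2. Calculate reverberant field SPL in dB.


Given values:
  Lw = 95.4 dB, R = 52.3 m^2
Formula: SPL = Lw + 10 * log10(4 / R)
Compute 4 / R = 4 / 52.3 = 0.076482
Compute 10 * log10(0.076482) = -11.1644
SPL = 95.4 + (-11.1644) = 84.24

84.24 dB


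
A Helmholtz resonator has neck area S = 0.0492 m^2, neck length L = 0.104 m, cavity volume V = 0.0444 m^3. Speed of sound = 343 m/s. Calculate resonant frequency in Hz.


Given values:
  S = 0.0492 m^2, L = 0.104 m, V = 0.0444 m^3, c = 343 m/s
Formula: f = (c / (2*pi)) * sqrt(S / (V * L))
Compute V * L = 0.0444 * 0.104 = 0.0046176
Compute S / (V * L) = 0.0492 / 0.0046176 = 10.6549
Compute sqrt(10.6549) = 3.264184
Compute c / (2*pi) = 343 / 6.283185 = 54.590148
f = 54.590148 * 3.264184 = 178.19

178.19 Hz


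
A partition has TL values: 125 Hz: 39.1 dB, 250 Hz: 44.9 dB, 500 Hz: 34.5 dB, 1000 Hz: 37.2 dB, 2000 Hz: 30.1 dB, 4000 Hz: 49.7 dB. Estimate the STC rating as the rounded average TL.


Given TL values at each frequency:
  125 Hz: 39.1 dB
  250 Hz: 44.9 dB
  500 Hz: 34.5 dB
  1000 Hz: 37.2 dB
  2000 Hz: 30.1 dB
  4000 Hz: 49.7 dB
Formula: STC ~ round(average of TL values)
Sum = 39.1 + 44.9 + 34.5 + 37.2 + 30.1 + 49.7 = 235.5
Average = 235.5 / 6 = 39.25
Rounded: 39

39


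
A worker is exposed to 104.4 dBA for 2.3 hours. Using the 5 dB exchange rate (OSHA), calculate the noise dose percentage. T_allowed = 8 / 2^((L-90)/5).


Given values:
  L = 104.4 dBA, T = 2.3 hours
Formula: T_allowed = 8 / 2^((L - 90) / 5)
Compute exponent: (104.4 - 90) / 5 = 2.88
Compute 2^(2.88) = 7.361501
T_allowed = 8 / 7.361501 = 1.086735 hours
Dose = (T / T_allowed) * 100
Dose = (2.3 / 1.086735) * 100 = 211.64

211.64 %


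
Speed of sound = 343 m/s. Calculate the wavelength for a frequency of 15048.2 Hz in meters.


Given values:
  c = 343 m/s, f = 15048.2 Hz
Formula: lambda = c / f
lambda = 343 / 15048.2
lambda = 0.0228

0.0228 m


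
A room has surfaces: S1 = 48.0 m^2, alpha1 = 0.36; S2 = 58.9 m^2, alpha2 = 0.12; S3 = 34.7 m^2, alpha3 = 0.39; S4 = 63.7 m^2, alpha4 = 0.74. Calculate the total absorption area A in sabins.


Given surfaces:
  Surface 1: 48.0 * 0.36 = 17.28
  Surface 2: 58.9 * 0.12 = 7.068
  Surface 3: 34.7 * 0.39 = 13.533
  Surface 4: 63.7 * 0.74 = 47.138
Formula: A = sum(Si * alpha_i)
A = 17.28 + 7.068 + 13.533 + 47.138
A = 85.02

85.02 sabins


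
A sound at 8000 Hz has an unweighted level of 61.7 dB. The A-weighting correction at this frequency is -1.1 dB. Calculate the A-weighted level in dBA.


Given values:
  SPL = 61.7 dB
  A-weighting at 8000 Hz = -1.1 dB
Formula: L_A = SPL + A_weight
L_A = 61.7 + (-1.1)
L_A = 60.6

60.6 dBA


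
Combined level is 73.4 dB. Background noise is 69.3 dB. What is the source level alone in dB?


Given values:
  L_total = 73.4 dB, L_bg = 69.3 dB
Formula: L_source = 10 * log10(10^(L_total/10) - 10^(L_bg/10))
Convert to linear:
  10^(73.4/10) = 21877616.2395
  10^(69.3/10) = 8511380.382
Difference: 21877616.2395 - 8511380.382 = 13366235.8575
L_source = 10 * log10(13366235.8575) = 71.26

71.26 dB


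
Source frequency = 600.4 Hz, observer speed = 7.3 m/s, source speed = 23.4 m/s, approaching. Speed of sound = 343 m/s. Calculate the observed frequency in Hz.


Given values:
  f_s = 600.4 Hz, v_o = 7.3 m/s, v_s = 23.4 m/s
  Direction: approaching
Formula: f_o = f_s * (c + v_o) / (c - v_s)
Numerator: c + v_o = 343 + 7.3 = 350.3
Denominator: c - v_s = 343 - 23.4 = 319.6
f_o = 600.4 * 350.3 / 319.6 = 658.07

658.07 Hz


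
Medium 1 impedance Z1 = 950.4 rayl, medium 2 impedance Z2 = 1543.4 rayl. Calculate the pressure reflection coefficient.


Given values:
  Z1 = 950.4 rayl, Z2 = 1543.4 rayl
Formula: R = (Z2 - Z1) / (Z2 + Z1)
Numerator: Z2 - Z1 = 1543.4 - 950.4 = 593.0
Denominator: Z2 + Z1 = 1543.4 + 950.4 = 2493.8
R = 593.0 / 2493.8 = 0.2378

0.2378


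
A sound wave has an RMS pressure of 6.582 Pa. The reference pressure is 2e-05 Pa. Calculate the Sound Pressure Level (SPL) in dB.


Given values:
  p = 6.582 Pa
  p_ref = 2e-05 Pa
Formula: SPL = 20 * log10(p / p_ref)
Compute ratio: p / p_ref = 6.582 / 2e-05 = 329100
Compute log10: log10(329100) = 5.517328
Multiply: SPL = 20 * 5.517328 = 110.35

110.35 dB


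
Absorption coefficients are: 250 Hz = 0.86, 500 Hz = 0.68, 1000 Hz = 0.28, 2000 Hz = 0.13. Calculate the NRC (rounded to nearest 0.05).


Given values:
  a_250 = 0.86, a_500 = 0.68
  a_1000 = 0.28, a_2000 = 0.13
Formula: NRC = (a250 + a500 + a1000 + a2000) / 4
Sum = 0.86 + 0.68 + 0.28 + 0.13 = 1.95
NRC = 1.95 / 4 = 0.4875
Rounded to nearest 0.05: 0.5

0.5


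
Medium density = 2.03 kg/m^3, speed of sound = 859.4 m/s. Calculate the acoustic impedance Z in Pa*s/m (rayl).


Given values:
  rho = 2.03 kg/m^3
  c = 859.4 m/s
Formula: Z = rho * c
Z = 2.03 * 859.4
Z = 1744.58

1744.58 rayl


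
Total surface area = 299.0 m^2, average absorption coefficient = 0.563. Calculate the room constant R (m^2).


Given values:
  S = 299.0 m^2, alpha = 0.563
Formula: R = S * alpha / (1 - alpha)
Numerator: 299.0 * 0.563 = 168.337
Denominator: 1 - 0.563 = 0.437
R = 168.337 / 0.437 = 385.21

385.21 m^2


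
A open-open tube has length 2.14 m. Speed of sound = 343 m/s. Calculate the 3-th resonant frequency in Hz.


Given values:
  Tube type: open-open, L = 2.14 m, c = 343 m/s, n = 3
Formula: f_n = n * c / (2 * L)
Compute 2 * L = 2 * 2.14 = 4.28
f = 3 * 343 / 4.28
f = 240.42

240.42 Hz


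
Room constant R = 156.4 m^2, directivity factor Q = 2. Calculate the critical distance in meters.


Given values:
  R = 156.4 m^2, Q = 2
Formula: d_c = 0.141 * sqrt(Q * R)
Compute Q * R = 2 * 156.4 = 312.8
Compute sqrt(312.8) = 17.6862
d_c = 0.141 * 17.6862 = 2.494

2.494 m


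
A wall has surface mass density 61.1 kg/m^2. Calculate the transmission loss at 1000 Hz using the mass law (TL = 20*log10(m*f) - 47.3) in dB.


Given values:
  m = 61.1 kg/m^2, f = 1000 Hz
Formula: TL = 20 * log10(m * f) - 47.3
Compute m * f = 61.1 * 1000 = 61100.0
Compute log10(61100.0) = 4.786041
Compute 20 * 4.786041 = 95.7208
TL = 95.7208 - 47.3 = 48.42

48.42 dB


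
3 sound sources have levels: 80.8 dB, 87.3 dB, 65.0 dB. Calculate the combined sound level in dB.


Formula: L_total = 10 * log10( sum(10^(Li/10)) )
  Source 1: 10^(80.8/10) = 120226443.4617
  Source 2: 10^(87.3/10) = 537031796.3703
  Source 3: 10^(65.0/10) = 3162277.6602
Sum of linear values = 660420517.4922
L_total = 10 * log10(660420517.4922) = 88.2

88.2 dB


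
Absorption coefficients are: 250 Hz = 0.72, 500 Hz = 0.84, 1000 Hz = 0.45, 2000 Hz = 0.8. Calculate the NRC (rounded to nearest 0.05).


Given values:
  a_250 = 0.72, a_500 = 0.84
  a_1000 = 0.45, a_2000 = 0.8
Formula: NRC = (a250 + a500 + a1000 + a2000) / 4
Sum = 0.72 + 0.84 + 0.45 + 0.8 = 2.81
NRC = 2.81 / 4 = 0.7025
Rounded to nearest 0.05: 0.7

0.7


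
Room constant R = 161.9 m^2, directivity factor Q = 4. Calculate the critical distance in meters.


Given values:
  R = 161.9 m^2, Q = 4
Formula: d_c = 0.141 * sqrt(Q * R)
Compute Q * R = 4 * 161.9 = 647.6
Compute sqrt(647.6) = 25.448
d_c = 0.141 * 25.448 = 3.588

3.588 m


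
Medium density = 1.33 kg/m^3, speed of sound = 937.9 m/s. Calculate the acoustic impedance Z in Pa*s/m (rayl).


Given values:
  rho = 1.33 kg/m^3
  c = 937.9 m/s
Formula: Z = rho * c
Z = 1.33 * 937.9
Z = 1247.41

1247.41 rayl


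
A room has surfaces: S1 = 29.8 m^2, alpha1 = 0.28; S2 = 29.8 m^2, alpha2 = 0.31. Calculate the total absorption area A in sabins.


Given surfaces:
  Surface 1: 29.8 * 0.28 = 8.344
  Surface 2: 29.8 * 0.31 = 9.238
Formula: A = sum(Si * alpha_i)
A = 8.344 + 9.238
A = 17.58

17.58 sabins


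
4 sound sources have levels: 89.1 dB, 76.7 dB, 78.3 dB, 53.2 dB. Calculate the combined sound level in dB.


Formula: L_total = 10 * log10( sum(10^(Li/10)) )
  Source 1: 10^(89.1/10) = 812830516.1641
  Source 2: 10^(76.7/10) = 46773514.1287
  Source 3: 10^(78.3/10) = 67608297.5392
  Source 4: 10^(53.2/10) = 208929.6131
Sum of linear values = 927421257.4451
L_total = 10 * log10(927421257.4451) = 89.67

89.67 dB


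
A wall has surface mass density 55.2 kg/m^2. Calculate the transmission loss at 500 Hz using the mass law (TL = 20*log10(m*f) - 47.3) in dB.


Given values:
  m = 55.2 kg/m^2, f = 500 Hz
Formula: TL = 20 * log10(m * f) - 47.3
Compute m * f = 55.2 * 500 = 27600.0
Compute log10(27600.0) = 4.440909
Compute 20 * 4.440909 = 88.8182
TL = 88.8182 - 47.3 = 41.52

41.52 dB


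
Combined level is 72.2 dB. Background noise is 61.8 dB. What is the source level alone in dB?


Given values:
  L_total = 72.2 dB, L_bg = 61.8 dB
Formula: L_source = 10 * log10(10^(L_total/10) - 10^(L_bg/10))
Convert to linear:
  10^(72.2/10) = 16595869.0744
  10^(61.8/10) = 1513561.2484
Difference: 16595869.0744 - 1513561.2484 = 15082307.826
L_source = 10 * log10(15082307.826) = 71.78

71.78 dB


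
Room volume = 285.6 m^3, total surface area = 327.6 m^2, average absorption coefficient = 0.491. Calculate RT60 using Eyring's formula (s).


Given values:
  V = 285.6 m^3, S = 327.6 m^2, alpha = 0.491
Formula: RT60 = 0.161 * V / (-S * ln(1 - alpha))
Compute ln(1 - 0.491) = ln(0.509) = -0.675307
Denominator: -327.6 * -0.675307 = 221.2306
Numerator: 0.161 * 285.6 = 45.9816
RT60 = 45.9816 / 221.2306 = 0.208

0.208 s


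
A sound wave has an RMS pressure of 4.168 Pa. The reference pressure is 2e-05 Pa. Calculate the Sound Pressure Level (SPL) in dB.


Given values:
  p = 4.168 Pa
  p_ref = 2e-05 Pa
Formula: SPL = 20 * log10(p / p_ref)
Compute ratio: p / p_ref = 4.168 / 2e-05 = 208400
Compute log10: log10(208400) = 5.318898
Multiply: SPL = 20 * 5.318898 = 106.38

106.38 dB


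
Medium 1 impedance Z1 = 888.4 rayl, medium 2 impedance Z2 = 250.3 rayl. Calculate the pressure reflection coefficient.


Given values:
  Z1 = 888.4 rayl, Z2 = 250.3 rayl
Formula: R = (Z2 - Z1) / (Z2 + Z1)
Numerator: Z2 - Z1 = 250.3 - 888.4 = -638.1
Denominator: Z2 + Z1 = 250.3 + 888.4 = 1138.7
R = -638.1 / 1138.7 = -0.5604

-0.5604


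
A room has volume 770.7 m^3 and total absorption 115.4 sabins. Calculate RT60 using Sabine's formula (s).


Given values:
  V = 770.7 m^3
  A = 115.4 sabins
Formula: RT60 = 0.161 * V / A
Numerator: 0.161 * 770.7 = 124.0827
RT60 = 124.0827 / 115.4 = 1.075

1.075 s


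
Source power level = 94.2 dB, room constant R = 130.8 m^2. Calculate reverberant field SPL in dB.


Given values:
  Lw = 94.2 dB, R = 130.8 m^2
Formula: SPL = Lw + 10 * log10(4 / R)
Compute 4 / R = 4 / 130.8 = 0.030581
Compute 10 * log10(0.030581) = -15.1455
SPL = 94.2 + (-15.1455) = 79.05

79.05 dB
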